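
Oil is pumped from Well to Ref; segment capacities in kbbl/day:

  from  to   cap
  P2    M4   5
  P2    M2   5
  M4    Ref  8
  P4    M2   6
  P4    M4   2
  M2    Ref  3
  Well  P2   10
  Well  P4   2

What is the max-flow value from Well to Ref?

Augment Well→P2→M2→Ref: bottleneck 3, flow now 3.
Augment Well→P2→M4→Ref: bottleneck 5, flow now 8.
Augment Well→P4→M4→Ref: bottleneck 2, flow now 10.
No augmenting path remains; maximum flow = 10.
In the residual graph, reachable from Well: {Well, P2, M2}.
Min-cut edges: Well→P4 (2), P2→M4 (5), M2→Ref (3); capacity 2 + 5 + 3 = 10.
This cut is saturated, so no flow can exceed 10.

10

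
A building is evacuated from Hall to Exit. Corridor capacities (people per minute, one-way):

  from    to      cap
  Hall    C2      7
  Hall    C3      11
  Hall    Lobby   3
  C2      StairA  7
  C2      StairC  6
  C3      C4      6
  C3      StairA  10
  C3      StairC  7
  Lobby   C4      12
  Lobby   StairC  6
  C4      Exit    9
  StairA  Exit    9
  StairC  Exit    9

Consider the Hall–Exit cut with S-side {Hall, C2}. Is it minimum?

No — its capacity is 27, but the minimum cut has capacity 21.

Given cut capacity: 11 + 3 + 7 + 6 = 27.
Augment Hall→C2→StairA→Exit: bottleneck 7, flow now 7.
Augment Hall→C3→C4→Exit: bottleneck 6, flow now 13.
Augment Hall→C3→StairA→Exit: bottleneck 2, flow now 15.
Augment Hall→C3→StairC→Exit: bottleneck 3, flow now 18.
Augment Hall→Lobby→C4→Exit: bottleneck 3, flow now 21.
No augmenting path remains; maximum flow = 21.
In the residual graph, reachable from Hall: {Hall}.
Min-cut edges: Hall→C2 (7), Hall→C3 (11), Hall→Lobby (3); capacity 7 + 11 + 3 = 21.
Cut capacity 27 exceeds the max flow 21, so it is not minimum.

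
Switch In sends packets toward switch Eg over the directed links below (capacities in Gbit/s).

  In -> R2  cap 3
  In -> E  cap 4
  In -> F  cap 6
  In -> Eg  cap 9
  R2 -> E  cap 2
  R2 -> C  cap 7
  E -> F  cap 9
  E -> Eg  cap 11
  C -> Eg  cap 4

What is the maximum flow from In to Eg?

Augment In→Eg: bottleneck 9, flow now 9.
Augment In→E→Eg: bottleneck 4, flow now 13.
Augment In→R2→E→Eg: bottleneck 2, flow now 15.
Augment In→R2→C→Eg: bottleneck 1, flow now 16.
No augmenting path remains; maximum flow = 16.
In the residual graph, reachable from In: {In, F}.
Min-cut edges: In→R2 (3), In→E (4), In→Eg (9); capacity 3 + 4 + 9 = 16.
This cut is saturated, so no flow can exceed 16.

16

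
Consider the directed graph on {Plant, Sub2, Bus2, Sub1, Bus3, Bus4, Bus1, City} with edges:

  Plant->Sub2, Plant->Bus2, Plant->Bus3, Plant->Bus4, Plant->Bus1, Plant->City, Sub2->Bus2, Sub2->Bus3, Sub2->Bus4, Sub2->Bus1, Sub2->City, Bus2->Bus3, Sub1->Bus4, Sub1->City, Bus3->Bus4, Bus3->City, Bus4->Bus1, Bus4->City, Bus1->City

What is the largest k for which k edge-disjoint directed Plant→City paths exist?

5

Assign every edge capacity 1; by Menger, the answer equals the max flow.
Path Plant→City (+1); total 1.
Path Plant→Sub2→City (+1); total 2.
Path Plant→Bus3→City (+1); total 3.
Path Plant→Bus4→City (+1); total 4.
Path Plant→Bus1→City (+1); total 5.
No residual Plant→City path; max flow = 5.
Certifying cut of size 5: {Bus1→City, Bus3→City, Bus4→City, Plant→City, Plant→Sub2}.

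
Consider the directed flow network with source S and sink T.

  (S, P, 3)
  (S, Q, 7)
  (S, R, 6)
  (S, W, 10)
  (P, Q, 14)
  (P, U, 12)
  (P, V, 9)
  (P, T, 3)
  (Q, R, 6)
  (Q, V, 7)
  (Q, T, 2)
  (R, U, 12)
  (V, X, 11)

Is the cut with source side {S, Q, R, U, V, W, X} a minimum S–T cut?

Given cut capacity: 3 + 2 = 5.
Augment S→P→T: bottleneck 3, flow now 3.
Augment S→Q→T: bottleneck 2, flow now 5.
No augmenting path remains; maximum flow = 5.
Cut capacity 5 equals the max flow, so it is a minimum cut.

Yes — it is a minimum cut (capacity 5).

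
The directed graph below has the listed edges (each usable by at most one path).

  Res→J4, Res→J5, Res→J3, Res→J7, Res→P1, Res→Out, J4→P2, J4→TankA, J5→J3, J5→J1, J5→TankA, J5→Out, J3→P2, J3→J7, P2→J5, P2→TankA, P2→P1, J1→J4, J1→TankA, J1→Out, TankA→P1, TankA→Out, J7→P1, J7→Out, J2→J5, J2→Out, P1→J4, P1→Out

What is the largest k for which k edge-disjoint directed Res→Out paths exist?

6

Assign every edge capacity 1; by Menger, the answer equals the max flow.
Path Res→Out (+1); total 1.
Path Res→J5→Out (+1); total 2.
Path Res→J7→Out (+1); total 3.
Path Res→P1→Out (+1); total 4.
Path Res→J4→TankA→Out (+1); total 5.
Path Res→J3→P2→J5→J1→Out (+1); total 6.
No residual Res→Out path; max flow = 6.
Certifying cut of size 6: {Res→J3, Res→J4, Res→J5, Res→J7, Res→Out, Res→P1}.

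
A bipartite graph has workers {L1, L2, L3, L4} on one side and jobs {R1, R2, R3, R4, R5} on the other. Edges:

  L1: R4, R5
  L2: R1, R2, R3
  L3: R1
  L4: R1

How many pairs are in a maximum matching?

3

Unit-capacity flow: source→left, listed edges, right→sink; max matching = max flow.
Augmenting path L1→R4 (+1); matched 1.
Augmenting path L2→R1 (+1); matched 2.
Augmenting path L3→R1→L2→R2 (+1); matched 3.
No augmenting path remains; maximum matching = 3.
König certificate: {L1, L2, R1} is a vertex cover of size 3 (every listed pair touches it), so no matching can be larger.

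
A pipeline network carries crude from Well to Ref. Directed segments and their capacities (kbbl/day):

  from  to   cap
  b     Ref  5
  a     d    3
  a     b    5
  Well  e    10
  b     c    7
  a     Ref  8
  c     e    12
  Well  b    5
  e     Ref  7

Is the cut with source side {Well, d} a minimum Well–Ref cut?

Given cut capacity: 5 + 10 = 15.
Augment Well→b→Ref: bottleneck 5, flow now 5.
Augment Well→e→Ref: bottleneck 7, flow now 12.
No augmenting path remains; maximum flow = 12.
In the residual graph, reachable from Well: {Well, e}.
Min-cut edges: Well→b (5), e→Ref (7); capacity 5 + 7 = 12.
Cut capacity 15 exceeds the max flow 12, so it is not minimum.

No — its capacity is 15, but the minimum cut has capacity 12.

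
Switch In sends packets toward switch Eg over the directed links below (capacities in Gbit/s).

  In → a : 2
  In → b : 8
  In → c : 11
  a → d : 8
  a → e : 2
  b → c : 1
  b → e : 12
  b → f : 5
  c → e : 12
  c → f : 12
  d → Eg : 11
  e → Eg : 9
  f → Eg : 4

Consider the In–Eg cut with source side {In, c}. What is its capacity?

Edges leaving {In, c}: In→a (2), In→b (8), c→e (12), c→f (12).
Cut capacity = 2 + 8 + 12 + 12 = 34.

34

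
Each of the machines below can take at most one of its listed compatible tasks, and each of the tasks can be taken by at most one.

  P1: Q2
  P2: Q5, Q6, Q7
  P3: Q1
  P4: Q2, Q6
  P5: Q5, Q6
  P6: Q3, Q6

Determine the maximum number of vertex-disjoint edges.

6

Unit-capacity flow: source→left, listed edges, right→sink; max matching = max flow.
Augmenting path P1→Q2 (+1); matched 1.
Augmenting path P2→Q5 (+1); matched 2.
Augmenting path P3→Q1 (+1); matched 3.
Augmenting path P4→Q6 (+1); matched 4.
Augmenting path P6→Q3 (+1); matched 5.
Augmenting path P5→Q5→P2→Q7 (+1); matched 6.
No augmenting path remains; maximum matching = 6.
König certificate: {P1, P2, P3, P4, P5, P6} is a vertex cover of size 6 (every listed pair touches it), so no matching can be larger.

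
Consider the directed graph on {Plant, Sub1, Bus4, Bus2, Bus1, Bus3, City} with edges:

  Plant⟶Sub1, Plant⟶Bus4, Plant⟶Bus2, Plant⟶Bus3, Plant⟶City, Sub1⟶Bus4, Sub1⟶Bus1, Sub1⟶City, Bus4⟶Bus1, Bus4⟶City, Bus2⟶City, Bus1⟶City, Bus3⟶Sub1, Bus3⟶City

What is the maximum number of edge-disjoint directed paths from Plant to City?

Assign every edge capacity 1; by Menger, the answer equals the max flow.
Path Plant→City (+1); total 1.
Path Plant→Sub1→City (+1); total 2.
Path Plant→Bus4→City (+1); total 3.
Path Plant→Bus2→City (+1); total 4.
Path Plant→Bus3→City (+1); total 5.
No residual Plant→City path; max flow = 5.
Certifying cut of size 5: {Plant→Bus2, Plant→Bus3, Plant→Bus4, Plant→City, Plant→Sub1}.

5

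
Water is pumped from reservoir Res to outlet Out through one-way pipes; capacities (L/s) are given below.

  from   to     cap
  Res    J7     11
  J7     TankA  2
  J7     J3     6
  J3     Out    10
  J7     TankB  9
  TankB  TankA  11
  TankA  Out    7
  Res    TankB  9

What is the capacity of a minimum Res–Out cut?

13

Augment Res→J7→J3→Out: bottleneck 6, flow now 6.
Augment Res→J7→TankA→Out: bottleneck 2, flow now 8.
Augment Res→TankB→TankA→Out: bottleneck 5, flow now 13.
No augmenting path remains; maximum flow = 13.
By max-flow min-cut, the minimum cut capacity equals the max flow.
In the residual graph, reachable from Res: {Res, J7, TankB, TankA}.
Min-cut edges: J7→J3 (6), TankA→Out (7); capacity 6 + 7 = 13.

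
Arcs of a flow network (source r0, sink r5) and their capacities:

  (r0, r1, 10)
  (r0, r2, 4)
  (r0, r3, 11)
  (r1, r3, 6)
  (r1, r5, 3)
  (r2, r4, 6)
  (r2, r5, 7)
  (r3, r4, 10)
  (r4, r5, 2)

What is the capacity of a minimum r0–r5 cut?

Augment r0→r1→r5: bottleneck 3, flow now 3.
Augment r0→r2→r5: bottleneck 4, flow now 7.
Augment r0→r3→r4→r5: bottleneck 2, flow now 9.
No augmenting path remains; maximum flow = 9.
By max-flow min-cut, the minimum cut capacity equals the max flow.
In the residual graph, reachable from r0: {r0, r1, r3, r4}.
Min-cut edges: r0→r2 (4), r1→r5 (3), r4→r5 (2); capacity 4 + 3 + 2 = 9.

9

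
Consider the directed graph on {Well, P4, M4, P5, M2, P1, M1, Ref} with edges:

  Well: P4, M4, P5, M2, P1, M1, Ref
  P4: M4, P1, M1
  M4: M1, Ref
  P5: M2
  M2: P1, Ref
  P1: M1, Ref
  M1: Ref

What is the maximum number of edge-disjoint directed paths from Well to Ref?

5

Assign every edge capacity 1; by Menger, the answer equals the max flow.
Path Well→Ref (+1); total 1.
Path Well→M4→Ref (+1); total 2.
Path Well→M2→Ref (+1); total 3.
Path Well→P1→Ref (+1); total 4.
Path Well→M1→Ref (+1); total 5.
No residual Well→Ref path; max flow = 5.
Certifying cut of size 5: {M1→Ref, M2→Ref, M4→Ref, P1→Ref, Well→Ref}.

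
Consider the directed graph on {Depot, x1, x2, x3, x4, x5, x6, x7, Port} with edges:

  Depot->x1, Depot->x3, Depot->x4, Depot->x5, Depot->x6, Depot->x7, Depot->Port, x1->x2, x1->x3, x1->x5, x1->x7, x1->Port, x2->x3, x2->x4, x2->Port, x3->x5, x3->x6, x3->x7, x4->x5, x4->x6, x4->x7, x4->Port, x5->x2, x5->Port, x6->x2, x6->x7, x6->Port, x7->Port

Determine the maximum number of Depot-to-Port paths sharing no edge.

Assign every edge capacity 1; by Menger, the answer equals the max flow.
Path Depot→Port (+1); total 1.
Path Depot→x1→Port (+1); total 2.
Path Depot→x4→Port (+1); total 3.
Path Depot→x5→Port (+1); total 4.
Path Depot→x6→Port (+1); total 5.
Path Depot→x7→Port (+1); total 6.
Path Depot→x3→x5→x2→Port (+1); total 7.
No residual Depot→Port path; max flow = 7.
Certifying cut of size 7: {Depot→Port, Depot→x1, Depot→x3, Depot→x4, Depot→x5, Depot→x6, Depot→x7}.

7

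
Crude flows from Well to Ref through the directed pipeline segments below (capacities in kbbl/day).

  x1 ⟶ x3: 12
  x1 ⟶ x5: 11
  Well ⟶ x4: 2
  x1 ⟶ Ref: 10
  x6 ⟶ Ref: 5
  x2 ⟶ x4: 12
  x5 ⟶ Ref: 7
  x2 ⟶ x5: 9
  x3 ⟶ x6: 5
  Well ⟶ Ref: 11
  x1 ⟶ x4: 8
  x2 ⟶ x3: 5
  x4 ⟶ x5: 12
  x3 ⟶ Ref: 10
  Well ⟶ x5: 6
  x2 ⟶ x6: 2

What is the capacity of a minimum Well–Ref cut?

18

Augment Well→Ref: bottleneck 11, flow now 11.
Augment Well→x5→Ref: bottleneck 6, flow now 17.
Augment Well→x4→x5→Ref: bottleneck 1, flow now 18.
No augmenting path remains; maximum flow = 18.
By max-flow min-cut, the minimum cut capacity equals the max flow.
In the residual graph, reachable from Well: {Well, x4, x5}.
Min-cut edges: Well→Ref (11), x5→Ref (7); capacity 11 + 7 = 18.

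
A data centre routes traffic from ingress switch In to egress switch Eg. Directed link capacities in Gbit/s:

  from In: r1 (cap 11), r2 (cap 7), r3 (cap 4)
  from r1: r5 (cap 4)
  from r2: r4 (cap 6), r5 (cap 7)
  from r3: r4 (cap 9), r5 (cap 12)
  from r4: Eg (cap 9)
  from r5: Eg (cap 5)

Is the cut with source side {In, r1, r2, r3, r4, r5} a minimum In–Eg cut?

Yes — it is a minimum cut (capacity 14).

Given cut capacity: 9 + 5 = 14.
Augment In→r1→r5→Eg: bottleneck 4, flow now 4.
Augment In→r2→r4→Eg: bottleneck 6, flow now 10.
Augment In→r2→r5→Eg: bottleneck 1, flow now 11.
Augment In→r3→r4→Eg: bottleneck 3, flow now 14.
No augmenting path remains; maximum flow = 14.
Cut capacity 14 equals the max flow, so it is a minimum cut.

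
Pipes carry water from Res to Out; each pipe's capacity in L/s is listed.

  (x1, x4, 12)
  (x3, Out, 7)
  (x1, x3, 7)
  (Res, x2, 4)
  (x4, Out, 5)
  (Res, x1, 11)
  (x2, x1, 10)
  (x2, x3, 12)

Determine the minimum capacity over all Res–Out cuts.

12

Augment Res→x1→x3→Out: bottleneck 7, flow now 7.
Augment Res→x1→x4→Out: bottleneck 4, flow now 11.
Augment Res→x2→x1→x4→Out: bottleneck 1, flow now 12.
No augmenting path remains; maximum flow = 12.
By max-flow min-cut, the minimum cut capacity equals the max flow.
In the residual graph, reachable from Res: {Res, x1, x2, x3, x4}.
Min-cut edges: x3→Out (7), x4→Out (5); capacity 7 + 5 = 12.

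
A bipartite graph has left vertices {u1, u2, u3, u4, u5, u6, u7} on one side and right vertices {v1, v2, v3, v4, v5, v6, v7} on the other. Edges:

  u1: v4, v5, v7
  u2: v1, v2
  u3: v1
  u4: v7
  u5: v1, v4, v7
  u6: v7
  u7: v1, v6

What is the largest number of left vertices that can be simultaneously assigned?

Unit-capacity flow: source→left, listed edges, right→sink; max matching = max flow.
Augmenting path u1→v4 (+1); matched 1.
Augmenting path u2→v1 (+1); matched 2.
Augmenting path u4→v7 (+1); matched 3.
Augmenting path u7→v6 (+1); matched 4.
Augmenting path u3→v1→u2→v2 (+1); matched 5.
Augmenting path u5→v4→u1→v5 (+1); matched 6.
No augmenting path remains; maximum matching = 6.
König certificate: {u1, u2, u3, u5, u7, v7} is a vertex cover of size 6 (every listed pair touches it), so no matching can be larger.

6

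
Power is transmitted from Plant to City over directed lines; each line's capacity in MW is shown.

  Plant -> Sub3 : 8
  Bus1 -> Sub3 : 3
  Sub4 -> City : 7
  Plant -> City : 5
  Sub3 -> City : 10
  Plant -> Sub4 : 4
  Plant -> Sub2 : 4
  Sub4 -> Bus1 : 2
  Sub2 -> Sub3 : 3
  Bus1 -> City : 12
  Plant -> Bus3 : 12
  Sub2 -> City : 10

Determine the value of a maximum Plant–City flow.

Augment Plant→City: bottleneck 5, flow now 5.
Augment Plant→Sub4→City: bottleneck 4, flow now 9.
Augment Plant→Sub2→City: bottleneck 4, flow now 13.
Augment Plant→Sub3→City: bottleneck 8, flow now 21.
No augmenting path remains; maximum flow = 21.
In the residual graph, reachable from Plant: {Plant, Bus3}.
Min-cut edges: Plant→Sub4 (4), Plant→Sub2 (4), Plant→Sub3 (8), Plant→City (5); capacity 4 + 4 + 8 + 5 = 21.
This cut is saturated, so no flow can exceed 21.

21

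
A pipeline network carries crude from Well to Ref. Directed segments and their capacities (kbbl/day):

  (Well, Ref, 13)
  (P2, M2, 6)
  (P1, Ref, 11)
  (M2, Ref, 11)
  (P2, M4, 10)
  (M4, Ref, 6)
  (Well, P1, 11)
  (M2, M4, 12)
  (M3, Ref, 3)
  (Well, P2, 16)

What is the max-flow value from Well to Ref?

Augment Well→Ref: bottleneck 13, flow now 13.
Augment Well→P1→Ref: bottleneck 11, flow now 24.
Augment Well→P2→M2→Ref: bottleneck 6, flow now 30.
Augment Well→P2→M4→Ref: bottleneck 6, flow now 36.
No augmenting path remains; maximum flow = 36.
In the residual graph, reachable from Well: {Well, P2, M4}.
Min-cut edges: Well→P1 (11), Well→Ref (13), P2→M2 (6), M4→Ref (6); capacity 11 + 13 + 6 + 6 = 36.
This cut is saturated, so no flow can exceed 36.

36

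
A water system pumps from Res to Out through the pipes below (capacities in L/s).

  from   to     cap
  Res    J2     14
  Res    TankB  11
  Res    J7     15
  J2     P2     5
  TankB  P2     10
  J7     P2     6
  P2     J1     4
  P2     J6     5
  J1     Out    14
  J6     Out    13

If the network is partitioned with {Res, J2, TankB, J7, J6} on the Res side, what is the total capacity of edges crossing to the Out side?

34

Edges leaving {Res, J2, TankB, J7, J6}: J2→P2 (5), TankB→P2 (10), J7→P2 (6), J6→Out (13).
Cut capacity = 5 + 10 + 6 + 13 = 34.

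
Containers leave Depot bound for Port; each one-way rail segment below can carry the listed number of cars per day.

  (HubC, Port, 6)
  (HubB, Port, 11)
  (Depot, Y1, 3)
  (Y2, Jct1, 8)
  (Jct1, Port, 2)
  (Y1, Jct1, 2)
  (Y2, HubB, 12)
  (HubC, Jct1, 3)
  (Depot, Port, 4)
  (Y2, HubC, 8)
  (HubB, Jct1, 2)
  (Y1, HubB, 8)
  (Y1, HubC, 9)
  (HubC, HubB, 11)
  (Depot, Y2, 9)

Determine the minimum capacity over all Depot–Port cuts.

Augment Depot→Port: bottleneck 4, flow now 4.
Augment Depot→Y1→HubC→Port: bottleneck 3, flow now 7.
Augment Depot→Y2→HubC→Port: bottleneck 3, flow now 10.
Augment Depot→Y2→HubB→Port: bottleneck 6, flow now 16.
No augmenting path remains; maximum flow = 16.
By max-flow min-cut, the minimum cut capacity equals the max flow.
In the residual graph, reachable from Depot: {Depot}.
Min-cut edges: Depot→Y1 (3), Depot→Y2 (9), Depot→Port (4); capacity 3 + 9 + 4 = 16.

16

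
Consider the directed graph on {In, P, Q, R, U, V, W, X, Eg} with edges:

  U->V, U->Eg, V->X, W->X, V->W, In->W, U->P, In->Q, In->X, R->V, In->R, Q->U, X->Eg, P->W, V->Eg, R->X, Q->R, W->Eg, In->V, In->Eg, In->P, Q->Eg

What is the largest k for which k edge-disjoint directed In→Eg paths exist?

Assign every edge capacity 1; by Menger, the answer equals the max flow.
Path In→Eg (+1); total 1.
Path In→Q→Eg (+1); total 2.
Path In→V→Eg (+1); total 3.
Path In→W→Eg (+1); total 4.
Path In→X→Eg (+1); total 5.
No residual In→Eg path; max flow = 5.
Certifying cut of size 5: {In→Eg, In→Q, V→Eg, W→Eg, X→Eg}.

5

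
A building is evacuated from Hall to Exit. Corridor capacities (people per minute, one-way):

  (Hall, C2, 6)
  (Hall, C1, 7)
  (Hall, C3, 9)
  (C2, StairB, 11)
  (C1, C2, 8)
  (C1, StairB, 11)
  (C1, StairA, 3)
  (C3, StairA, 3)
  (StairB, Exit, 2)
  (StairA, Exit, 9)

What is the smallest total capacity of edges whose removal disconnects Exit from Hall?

Augment Hall→C2→StairB→Exit: bottleneck 2, flow now 2.
Augment Hall→C1→StairA→Exit: bottleneck 3, flow now 5.
Augment Hall→C3→StairA→Exit: bottleneck 3, flow now 8.
No augmenting path remains; maximum flow = 8.
By max-flow min-cut, the minimum cut capacity equals the max flow.
In the residual graph, reachable from Hall: {Hall, C2, C1, C3, StairB}.
Min-cut edges: C1→StairA (3), C3→StairA (3), StairB→Exit (2); capacity 3 + 3 + 2 = 8.

8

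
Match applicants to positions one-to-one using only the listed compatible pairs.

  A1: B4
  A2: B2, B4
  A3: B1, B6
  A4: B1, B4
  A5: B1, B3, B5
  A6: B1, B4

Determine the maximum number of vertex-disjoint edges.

5

Unit-capacity flow: source→left, listed edges, right→sink; max matching = max flow.
Augmenting path A1→B4 (+1); matched 1.
Augmenting path A2→B2 (+1); matched 2.
Augmenting path A3→B1 (+1); matched 3.
Augmenting path A5→B3 (+1); matched 4.
Augmenting path A4→B1→A3→B6 (+1); matched 5.
No augmenting path remains; maximum matching = 5.
König certificate: {A2, A3, A5, B1, B4} is a vertex cover of size 5 (every listed pair touches it), so no matching can be larger.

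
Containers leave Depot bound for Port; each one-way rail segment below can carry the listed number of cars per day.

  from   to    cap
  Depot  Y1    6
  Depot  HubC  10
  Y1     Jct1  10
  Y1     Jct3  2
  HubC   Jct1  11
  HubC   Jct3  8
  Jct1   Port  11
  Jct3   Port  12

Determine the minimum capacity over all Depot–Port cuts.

Augment Depot→Y1→Jct1→Port: bottleneck 6, flow now 6.
Augment Depot→HubC→Jct1→Port: bottleneck 5, flow now 11.
Augment Depot→HubC→Jct3→Port: bottleneck 5, flow now 16.
No augmenting path remains; maximum flow = 16.
By max-flow min-cut, the minimum cut capacity equals the max flow.
In the residual graph, reachable from Depot: {Depot}.
Min-cut edges: Depot→Y1 (6), Depot→HubC (10); capacity 6 + 10 = 16.

16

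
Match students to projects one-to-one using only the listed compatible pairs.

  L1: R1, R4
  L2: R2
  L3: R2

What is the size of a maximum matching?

Unit-capacity flow: source→left, listed edges, right→sink; max matching = max flow.
Augmenting path L1→R1 (+1); matched 1.
Augmenting path L2→R2 (+1); matched 2.
No augmenting path remains; maximum matching = 2.
König certificate: {L1, R2} is a vertex cover of size 2 (every listed pair touches it), so no matching can be larger.

2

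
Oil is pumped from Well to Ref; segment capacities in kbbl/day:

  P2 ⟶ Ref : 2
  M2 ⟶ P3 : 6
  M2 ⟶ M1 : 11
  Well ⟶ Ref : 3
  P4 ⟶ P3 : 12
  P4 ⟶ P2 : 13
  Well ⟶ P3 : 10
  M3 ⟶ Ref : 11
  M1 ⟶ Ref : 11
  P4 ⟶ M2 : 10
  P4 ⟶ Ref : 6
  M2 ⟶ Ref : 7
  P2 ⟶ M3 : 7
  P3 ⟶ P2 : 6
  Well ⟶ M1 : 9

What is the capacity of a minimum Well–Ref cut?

Augment Well→Ref: bottleneck 3, flow now 3.
Augment Well→M1→Ref: bottleneck 9, flow now 12.
Augment Well→P3→P2→Ref: bottleneck 2, flow now 14.
Augment Well→P3→P2→M3→Ref: bottleneck 4, flow now 18.
No augmenting path remains; maximum flow = 18.
By max-flow min-cut, the minimum cut capacity equals the max flow.
In the residual graph, reachable from Well: {Well, P3}.
Min-cut edges: Well→M1 (9), Well→Ref (3), P3→P2 (6); capacity 9 + 3 + 6 = 18.

18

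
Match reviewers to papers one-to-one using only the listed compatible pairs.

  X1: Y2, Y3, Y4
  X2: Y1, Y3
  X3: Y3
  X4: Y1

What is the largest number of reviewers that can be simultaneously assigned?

Unit-capacity flow: source→left, listed edges, right→sink; max matching = max flow.
Augmenting path X1→Y2 (+1); matched 1.
Augmenting path X2→Y1 (+1); matched 2.
Augmenting path X3→Y3 (+1); matched 3.
No augmenting path remains; maximum matching = 3.
König certificate: {X1, Y1, Y3} is a vertex cover of size 3 (every listed pair touches it), so no matching can be larger.

3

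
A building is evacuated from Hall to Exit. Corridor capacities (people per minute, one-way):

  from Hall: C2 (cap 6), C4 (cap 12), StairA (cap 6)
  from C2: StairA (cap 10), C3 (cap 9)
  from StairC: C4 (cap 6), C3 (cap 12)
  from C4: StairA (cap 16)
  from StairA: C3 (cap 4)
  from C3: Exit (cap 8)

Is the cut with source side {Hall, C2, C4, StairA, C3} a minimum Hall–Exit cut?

Yes — it is a minimum cut (capacity 8).

Given cut capacity: 8 = 8.
Augment Hall→C2→C3→Exit: bottleneck 6, flow now 6.
Augment Hall→StairA→C3→Exit: bottleneck 2, flow now 8.
No augmenting path remains; maximum flow = 8.
Cut capacity 8 equals the max flow, so it is a minimum cut.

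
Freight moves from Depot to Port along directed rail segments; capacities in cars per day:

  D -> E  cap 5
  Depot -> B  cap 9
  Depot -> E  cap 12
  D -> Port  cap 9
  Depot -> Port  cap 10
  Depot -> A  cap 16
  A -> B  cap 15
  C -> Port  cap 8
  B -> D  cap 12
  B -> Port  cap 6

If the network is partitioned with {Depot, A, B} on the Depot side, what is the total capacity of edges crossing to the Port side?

Edges leaving {Depot, A, B}: Depot→E (12), Depot→Port (10), B→D (12), B→Port (6).
Cut capacity = 12 + 10 + 12 + 6 = 40.

40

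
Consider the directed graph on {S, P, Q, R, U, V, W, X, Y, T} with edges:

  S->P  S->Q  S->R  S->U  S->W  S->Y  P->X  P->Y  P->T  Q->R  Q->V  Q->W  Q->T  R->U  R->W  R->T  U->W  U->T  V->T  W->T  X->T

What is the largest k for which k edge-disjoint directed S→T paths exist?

5

Assign every edge capacity 1; by Menger, the answer equals the max flow.
Path S→P→T (+1); total 1.
Path S→Q→T (+1); total 2.
Path S→R→T (+1); total 3.
Path S→U→T (+1); total 4.
Path S→W→T (+1); total 5.
No residual S→T path; max flow = 5.
Certifying cut of size 5: {S→P, S→Q, S→R, S→U, S→W}.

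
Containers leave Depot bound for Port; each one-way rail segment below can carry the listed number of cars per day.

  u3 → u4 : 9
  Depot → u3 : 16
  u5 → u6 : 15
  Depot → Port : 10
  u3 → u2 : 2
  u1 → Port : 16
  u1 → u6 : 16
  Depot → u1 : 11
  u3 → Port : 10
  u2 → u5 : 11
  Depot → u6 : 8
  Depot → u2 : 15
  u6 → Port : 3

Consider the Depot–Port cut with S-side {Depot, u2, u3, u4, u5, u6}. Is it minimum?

Yes — it is a minimum cut (capacity 34).

Given cut capacity: 11 + 10 + 10 + 3 = 34.
Augment Depot→Port: bottleneck 10, flow now 10.
Augment Depot→u1→Port: bottleneck 11, flow now 21.
Augment Depot→u3→Port: bottleneck 10, flow now 31.
Augment Depot→u6→Port: bottleneck 3, flow now 34.
No augmenting path remains; maximum flow = 34.
Cut capacity 34 equals the max flow, so it is a minimum cut.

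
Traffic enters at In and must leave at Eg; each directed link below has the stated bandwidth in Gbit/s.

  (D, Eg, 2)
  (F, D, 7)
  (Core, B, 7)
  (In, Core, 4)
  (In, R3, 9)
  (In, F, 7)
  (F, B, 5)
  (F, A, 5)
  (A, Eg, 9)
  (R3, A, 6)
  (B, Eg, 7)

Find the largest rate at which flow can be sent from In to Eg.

17

Augment In→Core→B→Eg: bottleneck 4, flow now 4.
Augment In→R3→A→Eg: bottleneck 6, flow now 10.
Augment In→F→A→Eg: bottleneck 3, flow now 13.
Augment In→F→D→Eg: bottleneck 2, flow now 15.
Augment In→F→B→Eg: bottleneck 2, flow now 17.
No augmenting path remains; maximum flow = 17.
In the residual graph, reachable from In: {In, R3}.
Min-cut edges: In→Core (4), In→F (7), R3→A (6); capacity 4 + 7 + 6 = 17.
This cut is saturated, so no flow can exceed 17.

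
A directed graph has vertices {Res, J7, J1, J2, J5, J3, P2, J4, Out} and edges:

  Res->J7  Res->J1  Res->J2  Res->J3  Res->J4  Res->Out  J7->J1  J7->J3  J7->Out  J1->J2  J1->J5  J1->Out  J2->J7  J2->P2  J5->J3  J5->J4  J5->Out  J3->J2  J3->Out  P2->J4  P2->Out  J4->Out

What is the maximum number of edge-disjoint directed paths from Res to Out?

Assign every edge capacity 1; by Menger, the answer equals the max flow.
Path Res→Out (+1); total 1.
Path Res→J7→Out (+1); total 2.
Path Res→J1→Out (+1); total 3.
Path Res→J3→Out (+1); total 4.
Path Res→J4→Out (+1); total 5.
Path Res→J2→P2→Out (+1); total 6.
No residual Res→Out path; max flow = 6.
Certifying cut of size 6: {Res→J1, Res→J2, Res→J3, Res→J4, Res→J7, Res→Out}.

6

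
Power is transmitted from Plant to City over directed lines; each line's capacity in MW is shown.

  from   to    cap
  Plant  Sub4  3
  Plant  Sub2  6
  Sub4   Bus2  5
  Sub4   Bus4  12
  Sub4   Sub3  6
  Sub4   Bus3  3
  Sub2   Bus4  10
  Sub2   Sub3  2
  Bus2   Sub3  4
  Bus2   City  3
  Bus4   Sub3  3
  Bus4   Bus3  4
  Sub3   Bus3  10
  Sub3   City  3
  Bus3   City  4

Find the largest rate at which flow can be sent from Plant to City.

9

Augment Plant→Sub4→Bus2→City: bottleneck 3, flow now 3.
Augment Plant→Sub2→Sub3→City: bottleneck 2, flow now 5.
Augment Plant→Sub2→Bus4→Sub3→City: bottleneck 1, flow now 6.
Augment Plant→Sub2→Bus4→Bus3→City: bottleneck 3, flow now 9.
No augmenting path remains; maximum flow = 9.
In the residual graph, reachable from Plant: {Plant}.
Min-cut edges: Plant→Sub4 (3), Plant→Sub2 (6); capacity 3 + 6 = 9.
This cut is saturated, so no flow can exceed 9.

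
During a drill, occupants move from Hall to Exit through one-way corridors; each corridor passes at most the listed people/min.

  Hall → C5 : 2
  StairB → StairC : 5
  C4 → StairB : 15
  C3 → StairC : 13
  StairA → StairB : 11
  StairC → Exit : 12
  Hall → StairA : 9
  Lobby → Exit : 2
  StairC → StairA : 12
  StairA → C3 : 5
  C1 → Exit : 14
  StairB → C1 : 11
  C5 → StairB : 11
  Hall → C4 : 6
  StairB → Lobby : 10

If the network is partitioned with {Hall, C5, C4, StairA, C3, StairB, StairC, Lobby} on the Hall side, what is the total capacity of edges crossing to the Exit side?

Edges leaving {Hall, C5, C4, StairA, C3, StairB, StairC, Lobby}: StairB→C1 (11), StairC→Exit (12), Lobby→Exit (2).
Cut capacity = 11 + 12 + 2 = 25.

25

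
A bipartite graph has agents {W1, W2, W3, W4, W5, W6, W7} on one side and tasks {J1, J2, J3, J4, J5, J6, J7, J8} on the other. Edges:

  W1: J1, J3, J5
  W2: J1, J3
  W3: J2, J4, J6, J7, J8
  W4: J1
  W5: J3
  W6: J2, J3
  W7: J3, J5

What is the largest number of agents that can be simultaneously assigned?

5

Unit-capacity flow: source→left, listed edges, right→sink; max matching = max flow.
Augmenting path W1→J1 (+1); matched 1.
Augmenting path W2→J3 (+1); matched 2.
Augmenting path W3→J2 (+1); matched 3.
Augmenting path W7→J5 (+1); matched 4.
Augmenting path W6→J2→W3→J4 (+1); matched 5.
No augmenting path remains; maximum matching = 5.
König certificate: {W3, W6, J1, J3, J5} is a vertex cover of size 5 (every listed pair touches it), so no matching can be larger.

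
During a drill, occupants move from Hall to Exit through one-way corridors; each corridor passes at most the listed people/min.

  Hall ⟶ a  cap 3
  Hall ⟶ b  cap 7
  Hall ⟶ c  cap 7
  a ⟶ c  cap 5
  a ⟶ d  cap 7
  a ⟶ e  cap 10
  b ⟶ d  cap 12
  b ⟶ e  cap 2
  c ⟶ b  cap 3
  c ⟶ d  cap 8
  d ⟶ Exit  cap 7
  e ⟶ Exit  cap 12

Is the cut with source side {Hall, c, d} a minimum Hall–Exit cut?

Given cut capacity: 3 + 7 + 3 + 7 = 20.
Augment Hall→a→d→Exit: bottleneck 3, flow now 3.
Augment Hall→b→d→Exit: bottleneck 4, flow now 7.
Augment Hall→b→e→Exit: bottleneck 2, flow now 9.
Augment Hall→b→d→a→e→Exit: bottleneck 1, flow now 10. (uses reverse residual edge)
Augment Hall→c→d→a→e→Exit: bottleneck 2, flow now 12. (uses reverse residual edge)
No augmenting path remains; maximum flow = 12.
In the residual graph, reachable from Hall: {Hall, b, c, d}.
Min-cut edges: Hall→a (3), b→e (2), d→Exit (7); capacity 3 + 2 + 7 = 12.
Cut capacity 20 exceeds the max flow 12, so it is not minimum.

No — its capacity is 20, but the minimum cut has capacity 12.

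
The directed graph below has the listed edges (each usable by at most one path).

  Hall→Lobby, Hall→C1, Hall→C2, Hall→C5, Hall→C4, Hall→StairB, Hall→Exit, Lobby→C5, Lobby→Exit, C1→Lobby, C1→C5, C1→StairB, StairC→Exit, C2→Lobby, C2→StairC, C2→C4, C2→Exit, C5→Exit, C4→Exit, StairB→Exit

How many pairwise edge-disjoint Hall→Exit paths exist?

Assign every edge capacity 1; by Menger, the answer equals the max flow.
Path Hall→Exit (+1); total 1.
Path Hall→Lobby→Exit (+1); total 2.
Path Hall→C2→Exit (+1); total 3.
Path Hall→C5→Exit (+1); total 4.
Path Hall→C4→Exit (+1); total 5.
Path Hall→StairB→Exit (+1); total 6.
No residual Hall→Exit path; max flow = 6.
Certifying cut of size 6: {C5→Exit, Hall→C2, Hall→C4, Hall→Exit, Lobby→Exit, StairB→Exit}.

6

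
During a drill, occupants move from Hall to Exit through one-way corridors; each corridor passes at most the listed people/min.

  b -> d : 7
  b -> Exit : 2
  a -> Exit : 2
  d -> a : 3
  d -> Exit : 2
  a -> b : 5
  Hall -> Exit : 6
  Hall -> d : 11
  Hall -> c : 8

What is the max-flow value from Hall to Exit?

Augment Hall→Exit: bottleneck 6, flow now 6.
Augment Hall→d→Exit: bottleneck 2, flow now 8.
Augment Hall→d→a→Exit: bottleneck 2, flow now 10.
Augment Hall→d→a→b→Exit: bottleneck 1, flow now 11.
No augmenting path remains; maximum flow = 11.
In the residual graph, reachable from Hall: {Hall, c, d}.
Min-cut edges: Hall→Exit (6), d→a (3), d→Exit (2); capacity 6 + 3 + 2 = 11.
This cut is saturated, so no flow can exceed 11.

11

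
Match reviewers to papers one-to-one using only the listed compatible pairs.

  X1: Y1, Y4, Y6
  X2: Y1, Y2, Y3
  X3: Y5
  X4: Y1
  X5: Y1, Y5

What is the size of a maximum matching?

4

Unit-capacity flow: source→left, listed edges, right→sink; max matching = max flow.
Augmenting path X1→Y1 (+1); matched 1.
Augmenting path X2→Y2 (+1); matched 2.
Augmenting path X3→Y5 (+1); matched 3.
Augmenting path X4→Y1→X1→Y4 (+1); matched 4.
No augmenting path remains; maximum matching = 4.
König certificate: {X1, X2, Y1, Y5} is a vertex cover of size 4 (every listed pair touches it), so no matching can be larger.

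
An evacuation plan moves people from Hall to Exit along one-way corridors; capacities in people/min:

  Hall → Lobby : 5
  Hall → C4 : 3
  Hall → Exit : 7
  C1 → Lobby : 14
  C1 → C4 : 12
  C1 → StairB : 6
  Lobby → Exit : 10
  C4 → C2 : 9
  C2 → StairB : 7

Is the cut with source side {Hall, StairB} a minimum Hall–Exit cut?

Given cut capacity: 5 + 3 + 7 = 15.
Augment Hall→Exit: bottleneck 7, flow now 7.
Augment Hall→Lobby→Exit: bottleneck 5, flow now 12.
No augmenting path remains; maximum flow = 12.
In the residual graph, reachable from Hall: {Hall, C4, C2, StairB}.
Min-cut edges: Hall→Lobby (5), Hall→Exit (7); capacity 5 + 7 = 12.
Cut capacity 15 exceeds the max flow 12, so it is not minimum.

No — its capacity is 15, but the minimum cut has capacity 12.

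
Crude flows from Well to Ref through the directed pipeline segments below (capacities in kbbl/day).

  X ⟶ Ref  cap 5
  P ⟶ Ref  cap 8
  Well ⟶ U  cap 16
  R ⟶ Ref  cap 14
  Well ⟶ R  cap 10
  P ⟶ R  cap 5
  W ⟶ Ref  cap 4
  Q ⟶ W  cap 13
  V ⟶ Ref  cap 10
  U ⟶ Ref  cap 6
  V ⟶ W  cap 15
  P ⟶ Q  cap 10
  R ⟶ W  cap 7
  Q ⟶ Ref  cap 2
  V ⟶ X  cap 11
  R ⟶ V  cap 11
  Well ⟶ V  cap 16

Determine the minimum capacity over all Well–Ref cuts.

Augment Well→R→Ref: bottleneck 10, flow now 10.
Augment Well→U→Ref: bottleneck 6, flow now 16.
Augment Well→V→Ref: bottleneck 10, flow now 26.
Augment Well→V→W→Ref: bottleneck 4, flow now 30.
Augment Well→V→X→Ref: bottleneck 2, flow now 32.
No augmenting path remains; maximum flow = 32.
By max-flow min-cut, the minimum cut capacity equals the max flow.
In the residual graph, reachable from Well: {Well, U}.
Min-cut edges: Well→R (10), Well→V (16), U→Ref (6); capacity 10 + 16 + 6 = 32.

32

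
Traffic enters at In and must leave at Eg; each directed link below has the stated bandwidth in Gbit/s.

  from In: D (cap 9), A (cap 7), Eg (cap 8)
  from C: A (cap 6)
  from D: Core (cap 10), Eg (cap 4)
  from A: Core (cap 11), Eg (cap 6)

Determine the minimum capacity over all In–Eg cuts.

Augment In→Eg: bottleneck 8, flow now 8.
Augment In→D→Eg: bottleneck 4, flow now 12.
Augment In→A→Eg: bottleneck 6, flow now 18.
No augmenting path remains; maximum flow = 18.
By max-flow min-cut, the minimum cut capacity equals the max flow.
In the residual graph, reachable from In: {In, D, A, Core}.
Min-cut edges: In→Eg (8), D→Eg (4), A→Eg (6); capacity 8 + 4 + 6 = 18.

18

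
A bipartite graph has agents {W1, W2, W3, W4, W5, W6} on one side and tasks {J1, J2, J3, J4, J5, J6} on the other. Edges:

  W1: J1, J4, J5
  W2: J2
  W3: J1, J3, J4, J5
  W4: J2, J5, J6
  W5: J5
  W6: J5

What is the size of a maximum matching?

5

Unit-capacity flow: source→left, listed edges, right→sink; max matching = max flow.
Augmenting path W1→J1 (+1); matched 1.
Augmenting path W2→J2 (+1); matched 2.
Augmenting path W3→J3 (+1); matched 3.
Augmenting path W4→J5 (+1); matched 4.
Augmenting path W5→J5→W4→J6 (+1); matched 5.
No augmenting path remains; maximum matching = 5.
König certificate: {W1, W2, W3, W4, J5} is a vertex cover of size 5 (every listed pair touches it), so no matching can be larger.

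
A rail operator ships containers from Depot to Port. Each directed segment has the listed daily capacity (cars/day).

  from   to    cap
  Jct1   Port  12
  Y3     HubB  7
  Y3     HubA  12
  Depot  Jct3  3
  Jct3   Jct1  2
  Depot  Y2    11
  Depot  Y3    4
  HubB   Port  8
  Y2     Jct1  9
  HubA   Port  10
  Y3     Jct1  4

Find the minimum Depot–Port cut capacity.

Augment Depot→Y2→Jct1→Port: bottleneck 9, flow now 9.
Augment Depot→Y3→HubA→Port: bottleneck 4, flow now 13.
Augment Depot→Jct3→Jct1→Port: bottleneck 2, flow now 15.
No augmenting path remains; maximum flow = 15.
By max-flow min-cut, the minimum cut capacity equals the max flow.
In the residual graph, reachable from Depot: {Depot, Y2, Jct3}.
Min-cut edges: Depot→Y3 (4), Y2→Jct1 (9), Jct3→Jct1 (2); capacity 4 + 9 + 2 = 15.

15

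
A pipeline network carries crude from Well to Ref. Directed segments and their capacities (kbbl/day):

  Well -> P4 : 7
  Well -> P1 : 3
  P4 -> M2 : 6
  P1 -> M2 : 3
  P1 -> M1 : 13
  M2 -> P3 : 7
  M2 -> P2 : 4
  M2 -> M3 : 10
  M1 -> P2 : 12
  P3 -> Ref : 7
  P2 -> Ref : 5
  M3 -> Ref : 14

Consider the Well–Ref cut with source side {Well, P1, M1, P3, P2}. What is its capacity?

Edges leaving {Well, P1, M1, P3, P2}: Well→P4 (7), P1→M2 (3), P3→Ref (7), P2→Ref (5).
Cut capacity = 7 + 3 + 7 + 5 = 22.

22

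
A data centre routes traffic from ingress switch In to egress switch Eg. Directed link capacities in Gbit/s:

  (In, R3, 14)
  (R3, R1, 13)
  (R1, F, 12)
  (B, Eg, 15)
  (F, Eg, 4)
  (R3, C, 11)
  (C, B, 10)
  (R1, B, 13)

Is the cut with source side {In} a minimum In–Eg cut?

Yes — it is a minimum cut (capacity 14).

Given cut capacity: 14 = 14.
Augment In→R3→R1→F→Eg: bottleneck 4, flow now 4.
Augment In→R3→R1→B→Eg: bottleneck 9, flow now 13.
Augment In→R3→C→B→Eg: bottleneck 1, flow now 14.
No augmenting path remains; maximum flow = 14.
Cut capacity 14 equals the max flow, so it is a minimum cut.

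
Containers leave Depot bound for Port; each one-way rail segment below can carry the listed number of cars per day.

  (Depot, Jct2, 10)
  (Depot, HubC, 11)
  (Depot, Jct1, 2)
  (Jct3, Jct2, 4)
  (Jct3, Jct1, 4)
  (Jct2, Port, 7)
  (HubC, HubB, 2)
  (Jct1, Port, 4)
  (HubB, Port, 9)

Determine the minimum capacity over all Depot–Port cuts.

Augment Depot→Jct2→Port: bottleneck 7, flow now 7.
Augment Depot→Jct1→Port: bottleneck 2, flow now 9.
Augment Depot→HubC→HubB→Port: bottleneck 2, flow now 11.
No augmenting path remains; maximum flow = 11.
By max-flow min-cut, the minimum cut capacity equals the max flow.
In the residual graph, reachable from Depot: {Depot, Jct2, HubC}.
Min-cut edges: Depot→Jct1 (2), Jct2→Port (7), HubC→HubB (2); capacity 2 + 7 + 2 = 11.

11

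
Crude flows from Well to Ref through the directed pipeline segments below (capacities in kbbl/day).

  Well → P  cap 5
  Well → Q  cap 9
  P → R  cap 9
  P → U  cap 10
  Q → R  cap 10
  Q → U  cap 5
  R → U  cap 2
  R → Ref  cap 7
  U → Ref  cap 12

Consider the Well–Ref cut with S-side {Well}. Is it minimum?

Yes — it is a minimum cut (capacity 14).

Given cut capacity: 5 + 9 = 14.
Augment Well→P→R→Ref: bottleneck 5, flow now 5.
Augment Well→Q→R→Ref: bottleneck 2, flow now 7.
Augment Well→Q→U→Ref: bottleneck 5, flow now 12.
Augment Well→Q→R→U→Ref: bottleneck 2, flow now 14.
No augmenting path remains; maximum flow = 14.
Cut capacity 14 equals the max flow, so it is a minimum cut.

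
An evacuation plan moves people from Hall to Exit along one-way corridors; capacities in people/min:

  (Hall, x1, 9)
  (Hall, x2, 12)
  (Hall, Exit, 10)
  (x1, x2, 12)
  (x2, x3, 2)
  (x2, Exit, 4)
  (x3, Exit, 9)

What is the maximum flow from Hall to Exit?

16

Augment Hall→Exit: bottleneck 10, flow now 10.
Augment Hall→x2→Exit: bottleneck 4, flow now 14.
Augment Hall→x2→x3→Exit: bottleneck 2, flow now 16.
No augmenting path remains; maximum flow = 16.
In the residual graph, reachable from Hall: {Hall, x1, x2}.
Min-cut edges: Hall→Exit (10), x2→x3 (2), x2→Exit (4); capacity 10 + 2 + 4 = 16.
This cut is saturated, so no flow can exceed 16.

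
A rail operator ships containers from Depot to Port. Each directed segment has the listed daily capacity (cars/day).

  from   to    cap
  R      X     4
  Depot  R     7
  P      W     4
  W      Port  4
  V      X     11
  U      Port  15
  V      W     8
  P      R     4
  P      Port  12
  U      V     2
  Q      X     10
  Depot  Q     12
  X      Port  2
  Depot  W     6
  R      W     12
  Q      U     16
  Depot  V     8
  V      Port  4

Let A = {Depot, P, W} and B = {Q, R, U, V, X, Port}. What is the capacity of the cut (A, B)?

Edges leaving {Depot, P, W}: Depot→Q (12), Depot→R (7), Depot→V (8), P→R (4), P→Port (12), W→Port (4).
Cut capacity = 12 + 7 + 8 + 4 + 12 + 4 = 47.

47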